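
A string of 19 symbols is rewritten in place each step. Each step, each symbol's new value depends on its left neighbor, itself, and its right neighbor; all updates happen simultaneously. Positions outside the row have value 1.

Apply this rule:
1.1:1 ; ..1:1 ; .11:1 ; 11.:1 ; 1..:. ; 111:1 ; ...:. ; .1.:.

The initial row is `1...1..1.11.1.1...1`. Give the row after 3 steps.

1..1..1.1111.1...11
1.1..1.111111...111
11..1.1111111..1111

11..1.1111111..1111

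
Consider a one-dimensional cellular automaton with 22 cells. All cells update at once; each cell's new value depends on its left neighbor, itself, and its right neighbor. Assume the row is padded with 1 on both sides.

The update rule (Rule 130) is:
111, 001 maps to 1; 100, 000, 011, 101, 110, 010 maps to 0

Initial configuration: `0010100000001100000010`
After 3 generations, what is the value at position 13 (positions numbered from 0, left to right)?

0100000000010000000100
0000000000100000001001
0000000001000000010010
position 13 holds 0

0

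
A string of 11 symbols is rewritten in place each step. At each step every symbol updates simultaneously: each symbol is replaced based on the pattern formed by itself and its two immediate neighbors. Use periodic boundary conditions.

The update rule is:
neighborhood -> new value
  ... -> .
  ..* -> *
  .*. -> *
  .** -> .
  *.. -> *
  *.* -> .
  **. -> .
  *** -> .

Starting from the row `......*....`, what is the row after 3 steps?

...***.***.

.....***...
....*...*..
...***.***.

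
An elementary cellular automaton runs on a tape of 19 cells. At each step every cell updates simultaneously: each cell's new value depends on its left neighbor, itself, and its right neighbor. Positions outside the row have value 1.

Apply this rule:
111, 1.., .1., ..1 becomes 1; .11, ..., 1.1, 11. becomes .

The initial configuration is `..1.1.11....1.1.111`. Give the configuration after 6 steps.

.11.1111.....11...1

111.1...1..11.1..11
11..11.1111...111.1
1.11....11.1.1.1...
....1..1...1.1.11.1
1..111111.11.1.....
.11.1111.....11...1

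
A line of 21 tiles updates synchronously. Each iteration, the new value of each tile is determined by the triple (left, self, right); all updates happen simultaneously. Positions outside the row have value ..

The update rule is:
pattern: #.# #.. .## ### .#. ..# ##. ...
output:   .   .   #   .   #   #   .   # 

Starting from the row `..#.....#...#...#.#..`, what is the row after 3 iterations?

###.#####.###.###.#.#
#...#.....#...#...#.#
#.###.#####.###.###.#

#.###.#####.###.###.#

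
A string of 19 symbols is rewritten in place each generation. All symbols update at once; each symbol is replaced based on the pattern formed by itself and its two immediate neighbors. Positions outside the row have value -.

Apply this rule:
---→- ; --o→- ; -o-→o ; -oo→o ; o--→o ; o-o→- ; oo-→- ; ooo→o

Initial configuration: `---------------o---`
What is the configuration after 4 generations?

---------------o-o-

generation 1: ---------------oo--
generation 2: ---------------o-o-
generation 3: ---------------o-oo
generation 4: ---------------o-o-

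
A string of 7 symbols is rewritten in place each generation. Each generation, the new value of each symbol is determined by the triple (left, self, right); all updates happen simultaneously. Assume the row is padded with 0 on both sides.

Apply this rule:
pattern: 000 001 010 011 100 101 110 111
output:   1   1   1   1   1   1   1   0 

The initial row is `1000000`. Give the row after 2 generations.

1000001

generation 1: 1111111
generation 2: 1000001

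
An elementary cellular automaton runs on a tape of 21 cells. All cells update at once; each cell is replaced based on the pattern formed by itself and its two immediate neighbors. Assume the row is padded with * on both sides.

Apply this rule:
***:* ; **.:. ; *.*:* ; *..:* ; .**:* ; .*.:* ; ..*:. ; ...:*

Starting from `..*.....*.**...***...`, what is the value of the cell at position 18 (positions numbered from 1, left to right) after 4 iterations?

.

iteration 1: *.*****.***.**.**.**.
iteration 2: .*****.***.**.**.**.*
iteration 3: *****.***.**.**.**.**
iteration 4: ****.***.**.**.**.***
position 18 holds .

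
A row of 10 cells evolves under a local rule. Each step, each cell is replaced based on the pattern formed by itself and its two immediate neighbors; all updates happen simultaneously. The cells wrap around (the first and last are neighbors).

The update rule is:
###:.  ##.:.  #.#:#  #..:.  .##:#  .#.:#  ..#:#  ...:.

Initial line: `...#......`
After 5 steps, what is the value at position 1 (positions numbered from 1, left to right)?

.

..##......
.##.......
##........
#........#
........##
position 1 holds .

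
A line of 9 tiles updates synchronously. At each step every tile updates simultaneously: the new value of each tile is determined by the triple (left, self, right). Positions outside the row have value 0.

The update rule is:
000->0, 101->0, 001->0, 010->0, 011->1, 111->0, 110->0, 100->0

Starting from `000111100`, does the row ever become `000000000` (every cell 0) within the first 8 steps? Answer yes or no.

000100000
000000000
all cells are 0 at step 2

yes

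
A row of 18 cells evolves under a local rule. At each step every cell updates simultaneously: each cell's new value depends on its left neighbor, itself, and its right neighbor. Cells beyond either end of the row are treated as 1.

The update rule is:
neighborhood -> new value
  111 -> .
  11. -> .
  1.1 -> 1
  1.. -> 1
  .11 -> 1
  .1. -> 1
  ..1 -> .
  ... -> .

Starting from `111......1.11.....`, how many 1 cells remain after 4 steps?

13

...1.....111.1....
1..11....1..111...
.1.1.1...11.1..1..
1111111..1.111.11.
count of 1: 13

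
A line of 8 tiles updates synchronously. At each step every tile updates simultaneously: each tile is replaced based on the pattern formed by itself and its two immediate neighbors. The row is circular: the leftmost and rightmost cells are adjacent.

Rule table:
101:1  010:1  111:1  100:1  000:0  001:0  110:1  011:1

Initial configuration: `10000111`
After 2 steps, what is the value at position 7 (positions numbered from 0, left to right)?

step 1: 11000111
step 2: 11100111
position 7 holds 1

1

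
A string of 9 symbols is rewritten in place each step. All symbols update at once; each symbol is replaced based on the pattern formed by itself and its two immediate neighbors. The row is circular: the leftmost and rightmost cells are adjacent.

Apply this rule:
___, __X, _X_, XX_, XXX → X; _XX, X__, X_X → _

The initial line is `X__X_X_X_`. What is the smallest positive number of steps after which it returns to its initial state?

2

step 1: X_XX_X_X_
step 2: X__X_X_X_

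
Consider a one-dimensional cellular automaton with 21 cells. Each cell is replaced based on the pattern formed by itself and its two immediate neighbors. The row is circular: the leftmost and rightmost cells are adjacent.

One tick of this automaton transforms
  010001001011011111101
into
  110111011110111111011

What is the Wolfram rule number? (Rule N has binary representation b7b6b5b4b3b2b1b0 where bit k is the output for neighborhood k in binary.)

175

position 14: 111 → 1  (bit 7 = 1)
position 11: 110 → 0  (bit 6 = 0)
position 0: 101 → 1  (bit 5 = 1)
position 2: 100 → 0  (bit 4 = 0)
position 10: 011 → 1  (bit 3 = 1)
position 1: 010 → 1  (bit 2 = 1)
position 4: 001 → 1  (bit 1 = 1)
position 3: 000 → 1  (bit 0 = 1)
bits b7..b0 = 10101111 = 175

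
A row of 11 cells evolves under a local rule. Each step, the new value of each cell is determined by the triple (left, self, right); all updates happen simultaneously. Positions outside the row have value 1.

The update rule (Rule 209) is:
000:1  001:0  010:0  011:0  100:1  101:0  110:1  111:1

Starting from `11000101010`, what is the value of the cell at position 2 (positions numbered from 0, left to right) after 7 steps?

11110000000
11111111110
11111111110  (fixed point — unchanged through step 7)
position 2 holds 1

1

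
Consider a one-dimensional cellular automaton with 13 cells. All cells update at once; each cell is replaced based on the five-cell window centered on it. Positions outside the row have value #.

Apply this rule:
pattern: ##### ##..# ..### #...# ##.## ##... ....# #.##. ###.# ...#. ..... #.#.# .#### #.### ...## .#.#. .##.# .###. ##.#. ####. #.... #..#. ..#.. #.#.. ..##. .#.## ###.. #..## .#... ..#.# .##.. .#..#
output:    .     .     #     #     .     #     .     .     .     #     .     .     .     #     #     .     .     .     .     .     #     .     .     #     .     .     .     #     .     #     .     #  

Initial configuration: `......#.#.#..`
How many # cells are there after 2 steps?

##...##...###
..###..####..
count of #: 7

7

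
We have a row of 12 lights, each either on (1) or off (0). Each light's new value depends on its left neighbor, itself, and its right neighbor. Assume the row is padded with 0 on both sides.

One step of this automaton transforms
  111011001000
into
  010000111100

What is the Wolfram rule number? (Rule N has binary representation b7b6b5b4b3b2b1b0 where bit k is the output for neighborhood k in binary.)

150

position 1: 111 → 1  (bit 7 = 1)
position 2: 110 → 0  (bit 6 = 0)
position 3: 101 → 0  (bit 5 = 0)
position 6: 100 → 1  (bit 4 = 1)
position 0: 011 → 0  (bit 3 = 0)
position 8: 010 → 1  (bit 2 = 1)
position 7: 001 → 1  (bit 1 = 1)
position 10: 000 → 0  (bit 0 = 0)
bits b7..b0 = 10010110 = 150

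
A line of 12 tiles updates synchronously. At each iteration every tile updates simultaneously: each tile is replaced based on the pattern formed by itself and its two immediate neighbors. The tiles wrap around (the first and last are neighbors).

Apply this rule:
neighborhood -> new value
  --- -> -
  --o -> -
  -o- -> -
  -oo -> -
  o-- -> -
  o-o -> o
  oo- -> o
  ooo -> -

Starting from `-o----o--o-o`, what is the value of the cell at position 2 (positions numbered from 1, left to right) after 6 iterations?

o---------o-
-----------o
------------
------------  (fixed point — unchanged through iteration 6)
position 2 holds -

-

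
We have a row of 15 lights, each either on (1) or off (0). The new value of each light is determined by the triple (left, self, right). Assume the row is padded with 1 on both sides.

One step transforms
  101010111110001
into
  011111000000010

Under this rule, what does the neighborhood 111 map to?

At position 7 the neighborhood is 111; the next row has 0 there.

0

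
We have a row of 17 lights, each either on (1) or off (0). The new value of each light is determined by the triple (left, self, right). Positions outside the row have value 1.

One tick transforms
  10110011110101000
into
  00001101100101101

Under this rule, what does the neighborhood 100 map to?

1

At position 4 the neighborhood is 100; the next row has 1 there.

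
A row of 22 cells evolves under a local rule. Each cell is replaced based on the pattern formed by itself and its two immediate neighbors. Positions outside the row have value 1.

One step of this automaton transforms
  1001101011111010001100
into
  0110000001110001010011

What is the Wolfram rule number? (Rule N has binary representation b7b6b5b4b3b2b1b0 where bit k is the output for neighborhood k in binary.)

position 9: 111 → 1  (bit 7 = 1)
position 0: 110 → 0  (bit 6 = 0)
position 5: 101 → 0  (bit 5 = 0)
position 1: 100 → 1  (bit 4 = 1)
position 3: 011 → 0  (bit 3 = 0)
position 6: 010 → 0  (bit 2 = 0)
position 2: 001 → 1  (bit 1 = 1)
position 16: 000 → 0  (bit 0 = 0)
bits b7..b0 = 10010010 = 146

146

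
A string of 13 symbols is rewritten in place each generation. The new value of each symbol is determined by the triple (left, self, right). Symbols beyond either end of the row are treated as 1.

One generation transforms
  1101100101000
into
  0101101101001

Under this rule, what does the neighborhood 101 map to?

At position 2 the neighborhood is 101; the next row has 0 there.

0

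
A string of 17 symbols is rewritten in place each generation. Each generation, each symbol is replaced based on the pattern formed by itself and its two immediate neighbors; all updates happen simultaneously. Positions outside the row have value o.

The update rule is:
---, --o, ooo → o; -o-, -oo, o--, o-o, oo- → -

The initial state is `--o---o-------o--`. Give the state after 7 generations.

-o--o--oo---oo--o

-o--oo--oooooo--o
---o---o-oooo--o-
-oo--oo---oo--o--
----o---oo---o--o
-ooo--oo---oo--o-
--o--o---oo---o--
-o--o--oo---oo--o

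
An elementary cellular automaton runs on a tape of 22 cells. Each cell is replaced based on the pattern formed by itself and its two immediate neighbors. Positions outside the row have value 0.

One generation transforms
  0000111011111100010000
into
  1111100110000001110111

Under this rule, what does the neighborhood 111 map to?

0

At position 5 the neighborhood is 111; the next row has 0 there.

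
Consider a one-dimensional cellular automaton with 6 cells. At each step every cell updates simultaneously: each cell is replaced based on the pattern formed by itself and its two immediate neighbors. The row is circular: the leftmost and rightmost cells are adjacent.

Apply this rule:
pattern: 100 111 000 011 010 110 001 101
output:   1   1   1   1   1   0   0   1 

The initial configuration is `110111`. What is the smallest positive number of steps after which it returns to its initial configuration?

6

101111
011111
111110
111101
111011
110111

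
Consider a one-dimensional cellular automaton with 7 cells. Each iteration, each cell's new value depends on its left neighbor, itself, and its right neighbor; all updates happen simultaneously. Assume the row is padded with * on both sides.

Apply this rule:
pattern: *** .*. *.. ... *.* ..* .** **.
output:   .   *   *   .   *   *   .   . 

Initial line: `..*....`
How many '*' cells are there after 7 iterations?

6

****..*
....**.
*..*..*
.*****.
*.....*
.*...*.
***.***
count of *: 6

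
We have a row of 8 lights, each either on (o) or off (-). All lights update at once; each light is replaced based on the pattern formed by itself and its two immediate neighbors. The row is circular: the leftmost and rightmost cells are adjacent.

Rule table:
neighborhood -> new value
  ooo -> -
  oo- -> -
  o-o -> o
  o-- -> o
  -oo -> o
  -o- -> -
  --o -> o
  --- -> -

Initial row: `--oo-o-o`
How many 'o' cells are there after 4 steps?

5

ooo-o-o-
o--o-o-o
-oo-o-oo
oo-o-oo-
count of o: 5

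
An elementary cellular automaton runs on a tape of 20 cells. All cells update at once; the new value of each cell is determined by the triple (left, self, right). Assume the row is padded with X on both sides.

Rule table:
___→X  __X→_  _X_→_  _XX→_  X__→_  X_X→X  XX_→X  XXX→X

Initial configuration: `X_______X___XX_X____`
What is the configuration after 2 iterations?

X_XXXXX___X__XX__XX_
XX_XXXX_X_____X___XX

XX_XXXX_X_____X___XX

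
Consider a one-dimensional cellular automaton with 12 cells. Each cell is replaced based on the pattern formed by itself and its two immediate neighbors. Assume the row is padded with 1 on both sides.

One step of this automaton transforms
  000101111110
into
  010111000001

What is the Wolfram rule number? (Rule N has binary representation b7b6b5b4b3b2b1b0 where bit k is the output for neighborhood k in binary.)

45

position 6: 111 → 0  (bit 7 = 0)
position 10: 110 → 0  (bit 6 = 0)
position 4: 101 → 1  (bit 5 = 1)
position 0: 100 → 0  (bit 4 = 0)
position 5: 011 → 1  (bit 3 = 1)
position 3: 010 → 1  (bit 2 = 1)
position 2: 001 → 0  (bit 1 = 0)
position 1: 000 → 1  (bit 0 = 1)
bits b7..b0 = 00101101 = 45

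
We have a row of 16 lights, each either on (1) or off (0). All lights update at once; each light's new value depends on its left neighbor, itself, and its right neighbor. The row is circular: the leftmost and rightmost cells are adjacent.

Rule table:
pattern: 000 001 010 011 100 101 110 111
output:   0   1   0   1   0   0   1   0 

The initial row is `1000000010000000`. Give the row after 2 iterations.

0000000100000001
0000001000000010

0000001000000010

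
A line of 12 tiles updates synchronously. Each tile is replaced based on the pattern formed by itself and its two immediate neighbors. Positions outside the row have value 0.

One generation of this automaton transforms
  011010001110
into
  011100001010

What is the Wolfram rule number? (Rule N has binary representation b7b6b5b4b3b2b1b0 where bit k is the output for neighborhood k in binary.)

position 9: 111 → 0  (bit 7 = 0)
position 2: 110 → 1  (bit 6 = 1)
position 3: 101 → 1  (bit 5 = 1)
position 5: 100 → 0  (bit 4 = 0)
position 1: 011 → 1  (bit 3 = 1)
position 4: 010 → 0  (bit 2 = 0)
position 0: 001 → 0  (bit 1 = 0)
position 6: 000 → 0  (bit 0 = 0)
bits b7..b0 = 01101000 = 104

104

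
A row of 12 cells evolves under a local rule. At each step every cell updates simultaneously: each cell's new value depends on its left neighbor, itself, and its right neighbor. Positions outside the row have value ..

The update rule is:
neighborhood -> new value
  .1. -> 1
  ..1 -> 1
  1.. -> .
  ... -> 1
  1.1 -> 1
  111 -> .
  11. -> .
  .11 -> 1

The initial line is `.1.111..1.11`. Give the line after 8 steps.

1...111....1

1111...1111.
1....111....
1.1111...111
111....111..
1...1111...1
1.111....111
111...1111..
1...111....1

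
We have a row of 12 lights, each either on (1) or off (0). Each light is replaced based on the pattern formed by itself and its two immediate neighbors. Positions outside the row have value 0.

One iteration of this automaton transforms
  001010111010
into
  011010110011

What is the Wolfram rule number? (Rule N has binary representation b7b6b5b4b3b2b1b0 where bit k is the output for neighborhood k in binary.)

158

position 7: 111 → 1  (bit 7 = 1)
position 8: 110 → 0  (bit 6 = 0)
position 3: 101 → 0  (bit 5 = 0)
position 11: 100 → 1  (bit 4 = 1)
position 6: 011 → 1  (bit 3 = 1)
position 2: 010 → 1  (bit 2 = 1)
position 1: 001 → 1  (bit 1 = 1)
position 0: 000 → 0  (bit 0 = 0)
bits b7..b0 = 10011110 = 158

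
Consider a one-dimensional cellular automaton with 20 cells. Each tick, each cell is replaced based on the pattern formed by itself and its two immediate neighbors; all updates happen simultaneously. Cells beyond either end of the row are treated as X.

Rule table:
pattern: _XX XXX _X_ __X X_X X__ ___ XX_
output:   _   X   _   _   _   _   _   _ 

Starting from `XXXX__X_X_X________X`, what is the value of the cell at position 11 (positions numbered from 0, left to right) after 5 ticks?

_

XXX_________________
XX__________________
X___________________
____________________
____________________
position 11 holds _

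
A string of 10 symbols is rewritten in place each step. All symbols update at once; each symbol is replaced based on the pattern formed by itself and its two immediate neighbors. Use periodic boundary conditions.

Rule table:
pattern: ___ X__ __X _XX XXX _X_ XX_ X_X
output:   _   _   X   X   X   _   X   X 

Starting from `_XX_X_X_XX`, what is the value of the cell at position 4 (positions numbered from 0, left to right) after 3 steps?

X

XXXX_X_XXX
XXXXX_XXXX
XXXXXXXXXX
position 4 holds X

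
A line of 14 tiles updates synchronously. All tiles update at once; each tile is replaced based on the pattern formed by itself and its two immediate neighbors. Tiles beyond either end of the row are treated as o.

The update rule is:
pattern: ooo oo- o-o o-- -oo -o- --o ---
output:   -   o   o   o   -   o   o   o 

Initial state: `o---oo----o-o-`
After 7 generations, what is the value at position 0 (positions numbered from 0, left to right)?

oooo-ooooooooo
---oo---------
ooo-oooooooooo
--oo----------
oo-ooooooooooo
-oo-----------
o-oooooooooooo
position 0 holds o

o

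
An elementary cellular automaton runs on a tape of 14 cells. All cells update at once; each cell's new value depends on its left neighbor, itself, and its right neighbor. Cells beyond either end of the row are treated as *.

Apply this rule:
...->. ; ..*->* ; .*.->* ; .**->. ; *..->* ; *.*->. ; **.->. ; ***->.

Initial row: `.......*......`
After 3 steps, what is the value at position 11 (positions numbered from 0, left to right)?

step 1: *.....***....*
step 2: .*...*...*..*.
step 3: .**.***.*****.
position 11 holds *

*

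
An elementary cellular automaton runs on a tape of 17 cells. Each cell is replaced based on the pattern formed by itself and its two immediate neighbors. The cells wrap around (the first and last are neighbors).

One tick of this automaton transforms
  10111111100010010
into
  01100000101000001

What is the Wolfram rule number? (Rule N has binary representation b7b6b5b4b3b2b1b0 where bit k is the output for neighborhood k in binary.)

position 3: 111 → 0  (bit 7 = 0)
position 8: 110 → 1  (bit 6 = 1)
position 1: 101 → 1  (bit 5 = 1)
position 9: 100 → 0  (bit 4 = 0)
position 2: 011 → 1  (bit 3 = 1)
position 0: 010 → 0  (bit 2 = 0)
position 11: 001 → 0  (bit 1 = 0)
position 10: 000 → 1  (bit 0 = 1)
bits b7..b0 = 01101001 = 105

105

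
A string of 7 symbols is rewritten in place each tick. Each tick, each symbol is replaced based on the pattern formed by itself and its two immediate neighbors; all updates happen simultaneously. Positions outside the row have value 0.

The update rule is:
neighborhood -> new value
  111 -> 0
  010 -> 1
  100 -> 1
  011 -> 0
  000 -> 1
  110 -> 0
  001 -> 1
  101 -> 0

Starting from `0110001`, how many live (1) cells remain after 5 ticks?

4

tick 1: 1001111
tick 2: 1110000
tick 3: 0001111
tick 4: 1110000  (repeats tick 2; period 2)
tick 5: 0001111
count of 1: 4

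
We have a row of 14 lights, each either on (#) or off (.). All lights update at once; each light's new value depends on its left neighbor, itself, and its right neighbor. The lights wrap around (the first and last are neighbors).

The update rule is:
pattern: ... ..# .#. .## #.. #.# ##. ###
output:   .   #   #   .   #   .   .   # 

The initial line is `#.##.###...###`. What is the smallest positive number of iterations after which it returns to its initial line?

......#.#.#.##
#....##.#.#...
##..#...#.##.#
#.####.##.....
#..##....#...#
.##..#..###.#.
#..#####.#..##
.##.###..###.#
.....#.##.#..#
#...##....####
.#.#..#..#.###
.#.#######..#.
##..#####.####
#.##.###...###

14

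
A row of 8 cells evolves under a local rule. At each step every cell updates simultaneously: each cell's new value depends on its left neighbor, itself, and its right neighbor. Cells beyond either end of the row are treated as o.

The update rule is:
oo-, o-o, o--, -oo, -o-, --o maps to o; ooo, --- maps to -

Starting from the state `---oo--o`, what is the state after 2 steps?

ooo-----

o-oooooo
ooo-----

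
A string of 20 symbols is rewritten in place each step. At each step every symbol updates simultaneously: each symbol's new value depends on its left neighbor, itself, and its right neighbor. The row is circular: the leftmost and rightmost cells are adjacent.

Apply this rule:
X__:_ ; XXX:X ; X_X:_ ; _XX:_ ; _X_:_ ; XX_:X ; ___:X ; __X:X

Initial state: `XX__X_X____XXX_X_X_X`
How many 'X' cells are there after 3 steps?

10

XX_X____XXX_XX______
_X___XXX_XX__X_XXXXX
___XX_XX__X_X___XXXX
count of X: 10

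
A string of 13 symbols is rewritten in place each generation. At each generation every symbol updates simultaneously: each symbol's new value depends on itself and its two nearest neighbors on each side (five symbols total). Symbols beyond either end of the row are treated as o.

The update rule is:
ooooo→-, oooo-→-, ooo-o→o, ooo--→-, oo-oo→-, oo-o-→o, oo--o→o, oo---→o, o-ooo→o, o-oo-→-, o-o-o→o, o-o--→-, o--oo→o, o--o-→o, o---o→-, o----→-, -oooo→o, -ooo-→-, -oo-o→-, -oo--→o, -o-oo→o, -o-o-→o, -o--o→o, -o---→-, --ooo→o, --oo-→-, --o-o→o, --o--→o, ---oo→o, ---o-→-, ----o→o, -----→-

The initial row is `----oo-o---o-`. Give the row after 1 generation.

o-oo--o----oo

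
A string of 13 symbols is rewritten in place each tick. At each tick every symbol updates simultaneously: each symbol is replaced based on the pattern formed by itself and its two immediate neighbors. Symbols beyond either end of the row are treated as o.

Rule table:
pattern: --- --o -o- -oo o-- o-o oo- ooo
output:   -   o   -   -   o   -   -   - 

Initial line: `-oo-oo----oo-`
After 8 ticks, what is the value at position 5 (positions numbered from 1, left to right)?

------o--o---
o----o-oo-o-o
-o--o--------
--oo-o------o
oo----o----o-
--o--o-o--o--
oo-oo---oo-oo
-----o-o-----
position 5 holds -

-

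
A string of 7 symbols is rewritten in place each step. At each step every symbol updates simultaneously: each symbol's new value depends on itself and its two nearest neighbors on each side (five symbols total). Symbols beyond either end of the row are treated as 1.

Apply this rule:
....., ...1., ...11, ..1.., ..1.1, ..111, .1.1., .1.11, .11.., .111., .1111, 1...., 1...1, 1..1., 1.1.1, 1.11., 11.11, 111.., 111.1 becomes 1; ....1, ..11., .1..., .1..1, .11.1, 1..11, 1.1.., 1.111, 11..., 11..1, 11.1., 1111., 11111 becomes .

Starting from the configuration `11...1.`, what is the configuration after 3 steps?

11.....

.1.1111
.11.1..
11.....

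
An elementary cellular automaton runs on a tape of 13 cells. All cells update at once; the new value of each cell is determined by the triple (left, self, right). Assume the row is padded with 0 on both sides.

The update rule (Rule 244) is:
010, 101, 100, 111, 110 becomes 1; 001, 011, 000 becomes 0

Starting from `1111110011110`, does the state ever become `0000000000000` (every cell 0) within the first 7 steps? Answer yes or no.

no

0111111001111
0011111100111
0001111110011
0000111111001
0000011111101
0000001111111
0000000111111
step 7 is 0000000111111, still not uniform 0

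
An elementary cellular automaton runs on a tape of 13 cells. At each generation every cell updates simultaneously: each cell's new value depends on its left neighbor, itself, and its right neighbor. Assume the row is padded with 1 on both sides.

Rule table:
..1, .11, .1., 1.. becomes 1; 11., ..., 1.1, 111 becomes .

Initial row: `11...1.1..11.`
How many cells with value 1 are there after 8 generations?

..1.11.1111..
111.1..1...11
....11111.11.
1..11.....1..
.111.1...1111
.1...11.11...
.11.11..1.1.1
.1..1.111.1.1
count of 1: 7

7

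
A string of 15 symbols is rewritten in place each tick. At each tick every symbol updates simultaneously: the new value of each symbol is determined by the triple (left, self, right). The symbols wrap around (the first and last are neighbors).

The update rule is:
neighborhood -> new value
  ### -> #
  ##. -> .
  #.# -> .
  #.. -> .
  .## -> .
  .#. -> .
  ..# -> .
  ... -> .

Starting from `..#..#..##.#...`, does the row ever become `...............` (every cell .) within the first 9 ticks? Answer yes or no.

tick 1: ...............
all cells are . at tick 1

yes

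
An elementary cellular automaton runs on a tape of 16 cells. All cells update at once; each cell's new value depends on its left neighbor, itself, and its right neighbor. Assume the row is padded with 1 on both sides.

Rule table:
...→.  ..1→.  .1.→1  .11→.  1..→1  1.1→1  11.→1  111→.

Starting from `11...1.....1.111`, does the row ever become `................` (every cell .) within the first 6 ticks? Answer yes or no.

no

.11..11....11...
1.11..11....11..
11.11..11....11.
.11.11..11....11
1.11.11..11.....
11.11.11..11....
tick 6 is 11.11.11..11...., still not uniform .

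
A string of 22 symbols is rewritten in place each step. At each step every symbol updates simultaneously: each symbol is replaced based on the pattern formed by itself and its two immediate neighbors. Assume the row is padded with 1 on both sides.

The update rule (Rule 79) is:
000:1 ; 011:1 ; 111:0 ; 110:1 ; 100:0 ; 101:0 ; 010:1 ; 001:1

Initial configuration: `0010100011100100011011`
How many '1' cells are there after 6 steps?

12

0110101110101101111010
0110101010101101001010
0110101010101101011010
0110101010101101011010  (fixed point — unchanged through step 6)
count of 1: 12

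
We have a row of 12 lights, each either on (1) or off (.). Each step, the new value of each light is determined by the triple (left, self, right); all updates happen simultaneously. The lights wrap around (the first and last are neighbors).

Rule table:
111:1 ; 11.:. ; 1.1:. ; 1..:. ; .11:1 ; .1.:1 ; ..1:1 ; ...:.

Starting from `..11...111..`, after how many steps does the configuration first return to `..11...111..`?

12

.11...111...
11...111....
1...111....1
...111....11
..111....11.
.111....11..
111....11...
11....11...1
1....11...11
....11...111
...11...111.
..11...111..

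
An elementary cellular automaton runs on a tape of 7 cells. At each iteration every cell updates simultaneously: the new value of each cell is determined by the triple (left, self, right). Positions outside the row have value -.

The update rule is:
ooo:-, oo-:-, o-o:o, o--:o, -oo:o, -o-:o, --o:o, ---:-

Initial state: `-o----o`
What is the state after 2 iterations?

o--ooo-

iteration 1: ooo--oo
iteration 2: o--ooo-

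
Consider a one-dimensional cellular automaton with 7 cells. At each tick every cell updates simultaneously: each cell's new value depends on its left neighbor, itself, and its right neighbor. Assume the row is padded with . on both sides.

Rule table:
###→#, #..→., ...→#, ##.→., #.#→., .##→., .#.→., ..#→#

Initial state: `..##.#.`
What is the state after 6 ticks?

..#.##.

##.....
...####
###.##.
.#.....
#..####
..#.##.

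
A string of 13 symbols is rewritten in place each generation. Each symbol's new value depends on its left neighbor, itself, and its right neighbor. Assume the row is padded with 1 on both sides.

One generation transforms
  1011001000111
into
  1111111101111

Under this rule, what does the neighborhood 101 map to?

1

At position 1 the neighborhood is 101; the next row has 1 there.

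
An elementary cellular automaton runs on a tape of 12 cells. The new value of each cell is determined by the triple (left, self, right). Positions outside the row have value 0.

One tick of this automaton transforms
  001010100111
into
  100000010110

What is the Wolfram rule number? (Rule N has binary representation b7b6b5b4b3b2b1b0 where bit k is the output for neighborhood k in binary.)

position 10: 111 → 1  (bit 7 = 1)
position 11: 110 → 0  (bit 6 = 0)
position 3: 101 → 0  (bit 5 = 0)
position 7: 100 → 1  (bit 4 = 1)
position 9: 011 → 1  (bit 3 = 1)
position 2: 010 → 0  (bit 2 = 0)
position 1: 001 → 0  (bit 1 = 0)
position 0: 000 → 1  (bit 0 = 1)
bits b7..b0 = 10011001 = 153

153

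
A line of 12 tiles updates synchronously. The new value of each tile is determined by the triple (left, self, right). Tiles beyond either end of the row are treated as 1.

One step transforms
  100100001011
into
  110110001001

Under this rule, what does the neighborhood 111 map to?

At position 11 the neighborhood is 111; the next row has 1 there.

1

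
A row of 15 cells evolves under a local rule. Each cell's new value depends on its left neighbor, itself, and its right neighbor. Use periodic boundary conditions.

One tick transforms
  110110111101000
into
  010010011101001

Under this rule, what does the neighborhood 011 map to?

0

At position 0 the neighborhood is 011; the next row has 0 there.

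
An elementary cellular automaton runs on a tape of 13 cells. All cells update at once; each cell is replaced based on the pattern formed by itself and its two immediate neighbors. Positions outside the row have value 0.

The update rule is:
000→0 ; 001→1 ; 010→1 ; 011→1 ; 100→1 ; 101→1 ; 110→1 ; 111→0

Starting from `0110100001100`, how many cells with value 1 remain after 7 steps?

1111110011110
1000011110011
1100110011111
1111111110001
1000000011011
1100000111111
1110001100001
count of 1: 6

6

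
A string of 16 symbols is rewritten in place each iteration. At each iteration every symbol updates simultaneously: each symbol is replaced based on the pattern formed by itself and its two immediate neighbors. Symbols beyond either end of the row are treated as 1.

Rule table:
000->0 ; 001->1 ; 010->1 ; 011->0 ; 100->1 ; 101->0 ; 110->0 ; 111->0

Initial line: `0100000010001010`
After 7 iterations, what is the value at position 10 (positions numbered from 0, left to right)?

0

iteration 1: 0110000111011010
iteration 2: 0001001000000010
iteration 3: 1011111100000110
iteration 4: 0000000010001000
iteration 5: 1000000111011101
iteration 6: 0100001000000000
iteration 7: 0110011100000001
position 10 holds 0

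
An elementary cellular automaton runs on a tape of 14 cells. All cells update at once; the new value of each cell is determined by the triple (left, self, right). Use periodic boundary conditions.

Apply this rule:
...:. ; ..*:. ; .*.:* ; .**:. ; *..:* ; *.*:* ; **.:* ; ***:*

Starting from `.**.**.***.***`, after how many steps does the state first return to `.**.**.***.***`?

*.**.**.***.**
**.**.**.***.*
***.**.**.***.
.***.**.**.***
*.***.**.**.**
**.***.**.**.*
***.***.**.**.
.***.***.**.**
*.***.***.**.*
**.***.***.**.
.**.***.***.**
*.**.***.***.*
**.**.***.***.
.**.**.***.***

14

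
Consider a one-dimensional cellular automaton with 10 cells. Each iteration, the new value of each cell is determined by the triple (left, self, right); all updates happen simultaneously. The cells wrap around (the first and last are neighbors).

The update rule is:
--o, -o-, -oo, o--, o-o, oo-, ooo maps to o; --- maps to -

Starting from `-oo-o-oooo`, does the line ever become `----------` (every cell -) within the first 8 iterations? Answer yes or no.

oooooooooo
oooooooooo  (fixed point — unchanged through iteration 8)
iteration 8 is oooooooooo, still not uniform -

no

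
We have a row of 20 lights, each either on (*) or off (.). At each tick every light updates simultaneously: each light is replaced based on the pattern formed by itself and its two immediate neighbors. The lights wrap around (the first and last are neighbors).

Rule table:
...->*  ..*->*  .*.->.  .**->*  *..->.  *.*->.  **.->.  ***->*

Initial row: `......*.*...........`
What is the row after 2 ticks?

*****..*************

******....**********
*****..*************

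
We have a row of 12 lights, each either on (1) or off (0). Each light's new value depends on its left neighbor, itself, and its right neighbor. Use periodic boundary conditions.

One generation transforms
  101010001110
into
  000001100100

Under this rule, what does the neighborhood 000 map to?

1

At position 6 the neighborhood is 000; the next row has 1 there.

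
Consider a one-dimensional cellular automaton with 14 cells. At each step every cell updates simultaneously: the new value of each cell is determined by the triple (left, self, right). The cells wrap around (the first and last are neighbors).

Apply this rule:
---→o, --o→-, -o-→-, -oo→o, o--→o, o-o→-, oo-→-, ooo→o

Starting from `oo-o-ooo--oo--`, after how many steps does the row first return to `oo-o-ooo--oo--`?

14

o----oo-o-o-o-
-ooo-o--------
-oo---oooooooo
-o-oo-ooooooo-
---o--oooooo-o
oo--o-ooooo---
o-o---oooo-oo-
---oo-ooo--o--
oo-o--oo-o--oo
o---o-o---o-oo
-oo----oo---oo
-o-ooo-o-oo-o-
---oo----o---o
oo-o-ooo--oo--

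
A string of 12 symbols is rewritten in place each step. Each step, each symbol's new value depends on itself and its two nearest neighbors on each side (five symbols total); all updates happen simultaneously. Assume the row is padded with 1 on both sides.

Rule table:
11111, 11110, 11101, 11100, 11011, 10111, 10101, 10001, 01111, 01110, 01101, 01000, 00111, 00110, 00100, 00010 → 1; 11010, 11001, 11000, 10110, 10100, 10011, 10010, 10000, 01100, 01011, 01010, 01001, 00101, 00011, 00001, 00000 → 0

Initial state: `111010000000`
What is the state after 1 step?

111001000000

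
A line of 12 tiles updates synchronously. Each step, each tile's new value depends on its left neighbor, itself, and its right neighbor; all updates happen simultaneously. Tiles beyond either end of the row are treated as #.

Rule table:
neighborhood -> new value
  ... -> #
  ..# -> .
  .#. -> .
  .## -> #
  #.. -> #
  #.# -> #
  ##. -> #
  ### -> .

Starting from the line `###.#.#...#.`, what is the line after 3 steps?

step 1: ..##.#.##..#
step 2: #.###.####.#
step 3: ###.###..###

###.###..###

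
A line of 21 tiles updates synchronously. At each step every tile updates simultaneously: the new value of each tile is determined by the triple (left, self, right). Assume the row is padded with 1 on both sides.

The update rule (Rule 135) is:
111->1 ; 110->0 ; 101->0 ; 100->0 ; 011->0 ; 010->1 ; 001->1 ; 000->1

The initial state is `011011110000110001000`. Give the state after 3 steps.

000001100111000111011
011110001010011010001
001100111010100010110

001100111010100010110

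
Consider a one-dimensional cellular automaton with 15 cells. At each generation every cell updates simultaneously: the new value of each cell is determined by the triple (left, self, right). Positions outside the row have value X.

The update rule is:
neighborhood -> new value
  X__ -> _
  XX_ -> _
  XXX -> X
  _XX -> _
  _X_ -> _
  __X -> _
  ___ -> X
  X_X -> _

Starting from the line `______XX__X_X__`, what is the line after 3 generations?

generation 1: _XXXX__________
generation 2: __XX__XXXXXXXX_
generation 3: _______XXXXXX__

_______XXXXXX__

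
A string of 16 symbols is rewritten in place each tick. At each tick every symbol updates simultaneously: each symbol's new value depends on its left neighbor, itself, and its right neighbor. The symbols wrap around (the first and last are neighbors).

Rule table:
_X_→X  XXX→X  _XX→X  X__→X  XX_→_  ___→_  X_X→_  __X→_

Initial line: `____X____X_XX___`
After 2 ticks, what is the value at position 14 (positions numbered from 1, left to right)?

X

____XX___X_X_X__
____X_X__X_X_XX_
position 14 holds X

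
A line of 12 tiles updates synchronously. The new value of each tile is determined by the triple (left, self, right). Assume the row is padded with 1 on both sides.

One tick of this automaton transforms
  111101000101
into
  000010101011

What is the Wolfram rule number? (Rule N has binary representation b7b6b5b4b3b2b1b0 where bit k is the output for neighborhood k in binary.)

58

position 0: 111 → 0  (bit 7 = 0)
position 3: 110 → 0  (bit 6 = 0)
position 4: 101 → 1  (bit 5 = 1)
position 6: 100 → 1  (bit 4 = 1)
position 11: 011 → 1  (bit 3 = 1)
position 5: 010 → 0  (bit 2 = 0)
position 8: 001 → 1  (bit 1 = 1)
position 7: 000 → 0  (bit 0 = 0)
bits b7..b0 = 00111010 = 58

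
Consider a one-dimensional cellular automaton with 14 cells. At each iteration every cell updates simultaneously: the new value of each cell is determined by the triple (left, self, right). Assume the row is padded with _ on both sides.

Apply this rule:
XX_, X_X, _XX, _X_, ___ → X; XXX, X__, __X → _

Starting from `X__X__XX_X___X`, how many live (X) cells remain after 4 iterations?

X__X__XXXX_X_X
X__X__X__XXXXX
X__X__X__X___X
X__X__X__X_X_X
count of X: 6

6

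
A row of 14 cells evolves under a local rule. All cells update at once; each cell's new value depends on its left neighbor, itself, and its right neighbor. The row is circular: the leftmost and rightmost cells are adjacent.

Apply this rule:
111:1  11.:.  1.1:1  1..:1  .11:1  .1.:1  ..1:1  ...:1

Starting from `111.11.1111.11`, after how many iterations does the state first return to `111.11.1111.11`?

14

11.11.1111.111
1.11.1111.1111
.11.1111.11111
11.1111.11111.
1.1111.11111.1
.1111.11111.11
1111.11111.11.
111.11111.11.1
11.11111.11.11
1.11111.11.111
.11111.11.1111
11111.11.1111.
1111.11.1111.1
111.11.1111.11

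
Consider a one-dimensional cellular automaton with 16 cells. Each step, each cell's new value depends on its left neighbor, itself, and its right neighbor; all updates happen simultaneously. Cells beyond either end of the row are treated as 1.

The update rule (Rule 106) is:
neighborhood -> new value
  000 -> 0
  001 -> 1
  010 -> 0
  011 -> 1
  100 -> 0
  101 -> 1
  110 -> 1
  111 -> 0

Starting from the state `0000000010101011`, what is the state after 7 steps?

step 1: 0000000101010110
step 2: 0000001010101111
step 3: 0000010101011000
step 4: 0000101010111001
step 5: 0001010101101011
step 6: 0010101011110110
step 7: 0101010110011111

0101010110011111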